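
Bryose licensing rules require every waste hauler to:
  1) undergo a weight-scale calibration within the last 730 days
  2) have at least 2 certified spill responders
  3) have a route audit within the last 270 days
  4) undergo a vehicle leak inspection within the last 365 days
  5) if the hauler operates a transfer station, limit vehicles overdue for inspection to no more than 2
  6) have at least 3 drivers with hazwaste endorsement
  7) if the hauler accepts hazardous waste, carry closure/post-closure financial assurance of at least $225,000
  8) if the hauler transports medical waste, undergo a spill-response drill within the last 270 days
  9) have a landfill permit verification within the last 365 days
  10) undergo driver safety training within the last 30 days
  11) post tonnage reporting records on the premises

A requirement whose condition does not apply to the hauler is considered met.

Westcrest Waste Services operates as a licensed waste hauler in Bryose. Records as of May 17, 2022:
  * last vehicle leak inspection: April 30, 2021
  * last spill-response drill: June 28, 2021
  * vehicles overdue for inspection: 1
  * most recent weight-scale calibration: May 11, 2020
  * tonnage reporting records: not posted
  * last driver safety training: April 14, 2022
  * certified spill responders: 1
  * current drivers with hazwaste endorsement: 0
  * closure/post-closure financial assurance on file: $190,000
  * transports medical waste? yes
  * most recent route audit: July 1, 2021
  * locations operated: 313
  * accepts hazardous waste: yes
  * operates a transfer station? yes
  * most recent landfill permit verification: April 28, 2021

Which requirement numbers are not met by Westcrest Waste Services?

1, 2, 3, 4, 6, 7, 8, 9, 10, 11

1. weight-scale calibration 736 days ago vs limit 730 → not met
2. certified spill responders 1 < 2 → not met
3. route audit 320 days ago vs limit 270 → not met
4. vehicle leak inspection 382 days ago vs limit 365 → not met
5. condition 'operates a transfer station' holds; vehicles overdue for inspection 1 ≤ 2 → met
6. drivers with hazwaste endorsement 0 < 3 → not met
7. condition 'accepts hazardous waste' holds; closure/post-closure financial assurance $190,000 < $225,000 → not met
8. condition 'transports medical waste' holds; spill-response drill 323 days ago vs limit 270 → not met
9. landfill permit verification 384 days ago vs limit 365 → not met
10. driver safety training 33 days ago vs limit 30 → not met
11. tonnage reporting records absent → not met
Not met: 1, 2, 3, 4, 6, 7, 8, 9, 10, 11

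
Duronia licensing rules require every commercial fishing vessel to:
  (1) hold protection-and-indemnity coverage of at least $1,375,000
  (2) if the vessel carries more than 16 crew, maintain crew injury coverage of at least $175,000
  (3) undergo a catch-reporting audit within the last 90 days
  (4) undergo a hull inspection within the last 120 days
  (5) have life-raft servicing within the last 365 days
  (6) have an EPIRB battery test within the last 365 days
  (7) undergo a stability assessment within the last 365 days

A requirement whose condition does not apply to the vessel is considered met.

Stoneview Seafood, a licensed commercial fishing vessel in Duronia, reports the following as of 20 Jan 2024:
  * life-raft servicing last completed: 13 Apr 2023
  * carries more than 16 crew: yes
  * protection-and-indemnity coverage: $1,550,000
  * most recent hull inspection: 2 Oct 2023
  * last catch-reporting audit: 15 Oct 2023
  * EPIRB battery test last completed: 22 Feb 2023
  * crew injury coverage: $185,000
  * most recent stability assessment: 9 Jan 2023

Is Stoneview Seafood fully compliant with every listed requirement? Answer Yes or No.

1. protection-and-indemnity coverage $1,550,000 ≥ $1,375,000 → met
2. condition 'carries more than 16 crew' holds; crew injury coverage $185,000 ≥ $175,000 → met
3. catch-reporting audit 97 days ago vs limit 90 → not met
4. hull inspection 110 days ago vs limit 120 → met
5. life-raft servicing 282 days ago vs limit 365 → met
6. EPIRB battery test 332 days ago vs limit 365 → met
7. stability assessment 376 days ago vs limit 365 → not met
Not met: 3, 7

No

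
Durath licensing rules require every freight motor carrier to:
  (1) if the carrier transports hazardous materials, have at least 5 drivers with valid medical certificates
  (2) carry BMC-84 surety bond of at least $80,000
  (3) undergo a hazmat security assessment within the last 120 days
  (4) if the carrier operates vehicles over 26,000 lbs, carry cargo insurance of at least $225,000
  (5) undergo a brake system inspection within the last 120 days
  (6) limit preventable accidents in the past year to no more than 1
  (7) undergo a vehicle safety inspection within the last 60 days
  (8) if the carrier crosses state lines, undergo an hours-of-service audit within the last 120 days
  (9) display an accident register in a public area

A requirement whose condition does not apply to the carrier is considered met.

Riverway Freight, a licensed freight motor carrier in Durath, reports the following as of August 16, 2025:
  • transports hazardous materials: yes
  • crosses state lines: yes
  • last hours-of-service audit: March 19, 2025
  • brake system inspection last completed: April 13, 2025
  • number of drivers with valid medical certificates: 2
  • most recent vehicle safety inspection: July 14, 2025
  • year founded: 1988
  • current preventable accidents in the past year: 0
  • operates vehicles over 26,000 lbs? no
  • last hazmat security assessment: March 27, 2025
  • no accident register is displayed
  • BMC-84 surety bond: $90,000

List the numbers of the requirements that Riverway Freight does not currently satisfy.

1, 3, 5, 8, 9

1. condition 'transports hazardous materials' holds; drivers with valid medical certificates 2 < 5 → not met
2. BMC-84 surety bond $90,000 ≥ $80,000 → met
3. hazmat security assessment 142 days ago vs limit 120 → not met
4. condition 'operates vehicles over 26,000 lbs' does not hold → requirement n/a → met
5. brake system inspection 125 days ago vs limit 120 → not met
6. preventable accidents in the past year 0 ≤ 1 → met
7. vehicle safety inspection 33 days ago vs limit 60 → met
8. condition 'crosses state lines' holds; hours-of-service audit 150 days ago vs limit 120 → not met
9. accident register absent → not met
Not met: 1, 3, 5, 8, 9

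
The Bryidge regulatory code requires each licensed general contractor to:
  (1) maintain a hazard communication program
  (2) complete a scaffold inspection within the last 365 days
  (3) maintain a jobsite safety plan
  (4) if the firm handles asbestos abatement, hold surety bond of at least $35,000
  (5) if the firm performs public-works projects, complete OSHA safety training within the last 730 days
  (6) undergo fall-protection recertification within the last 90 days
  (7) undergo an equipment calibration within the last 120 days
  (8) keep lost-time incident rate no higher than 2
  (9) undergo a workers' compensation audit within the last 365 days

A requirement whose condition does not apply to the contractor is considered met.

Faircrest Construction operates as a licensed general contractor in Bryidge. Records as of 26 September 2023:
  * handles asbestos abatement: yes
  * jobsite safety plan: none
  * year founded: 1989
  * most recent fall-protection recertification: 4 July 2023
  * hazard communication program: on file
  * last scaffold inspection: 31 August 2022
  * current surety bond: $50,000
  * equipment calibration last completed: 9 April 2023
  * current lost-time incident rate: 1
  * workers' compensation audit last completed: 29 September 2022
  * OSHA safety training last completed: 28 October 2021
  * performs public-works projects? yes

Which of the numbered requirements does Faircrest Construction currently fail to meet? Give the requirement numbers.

1. hazard communication program present → met
2. scaffold inspection 391 days ago vs limit 365 → not met
3. jobsite safety plan absent → not met
4. condition 'handles asbestos abatement' holds; surety bond $50,000 ≥ $35,000 → met
5. condition 'performs public-works projects' holds; OSHA safety training 698 days ago vs limit 730 → met
6. fall-protection recertification 84 days ago vs limit 90 → met
7. equipment calibration 170 days ago vs limit 120 → not met
8. lost-time incident rate 1 ≤ 2 → met
9. workers' compensation audit 362 days ago vs limit 365 → met
Not met: 2, 3, 7

2, 3, 7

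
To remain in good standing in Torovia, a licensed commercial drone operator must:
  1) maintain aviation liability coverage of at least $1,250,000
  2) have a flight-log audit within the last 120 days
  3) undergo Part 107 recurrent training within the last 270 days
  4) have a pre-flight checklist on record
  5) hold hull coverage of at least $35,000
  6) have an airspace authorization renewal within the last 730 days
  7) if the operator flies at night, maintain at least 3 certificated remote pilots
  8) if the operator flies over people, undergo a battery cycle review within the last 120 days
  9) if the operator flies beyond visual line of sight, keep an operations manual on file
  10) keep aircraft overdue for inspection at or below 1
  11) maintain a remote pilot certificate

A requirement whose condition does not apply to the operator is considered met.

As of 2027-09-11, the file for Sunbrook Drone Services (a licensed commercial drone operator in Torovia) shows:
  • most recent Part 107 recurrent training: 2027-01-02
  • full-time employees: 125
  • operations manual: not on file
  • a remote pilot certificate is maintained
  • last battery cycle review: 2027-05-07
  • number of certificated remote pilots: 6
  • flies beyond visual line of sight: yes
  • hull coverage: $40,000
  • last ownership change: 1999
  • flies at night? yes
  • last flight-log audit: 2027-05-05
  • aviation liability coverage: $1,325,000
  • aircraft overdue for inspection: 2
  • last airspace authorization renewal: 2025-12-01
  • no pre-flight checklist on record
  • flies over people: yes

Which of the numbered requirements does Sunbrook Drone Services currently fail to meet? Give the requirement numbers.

1. aviation liability coverage $1,325,000 ≥ $1,250,000 → met
2. flight-log audit 129 days ago vs limit 120 → not met
3. Part 107 recurrent training 252 days ago vs limit 270 → met
4. pre-flight checklist absent → not met
5. hull coverage $40,000 ≥ $35,000 → met
6. airspace authorization renewal 649 days ago vs limit 730 → met
7. condition 'flies at night' holds; certificated remote pilots 6 ≥ 3 → met
8. condition 'flies over people' holds; battery cycle review 127 days ago vs limit 120 → not met
9. condition 'flies beyond visual line of sight' holds; operations manual absent → not met
10. aircraft overdue for inspection 2 > 1 → not met
11. remote pilot certificate present → met
Not met: 2, 4, 8, 9, 10

2, 4, 8, 9, 10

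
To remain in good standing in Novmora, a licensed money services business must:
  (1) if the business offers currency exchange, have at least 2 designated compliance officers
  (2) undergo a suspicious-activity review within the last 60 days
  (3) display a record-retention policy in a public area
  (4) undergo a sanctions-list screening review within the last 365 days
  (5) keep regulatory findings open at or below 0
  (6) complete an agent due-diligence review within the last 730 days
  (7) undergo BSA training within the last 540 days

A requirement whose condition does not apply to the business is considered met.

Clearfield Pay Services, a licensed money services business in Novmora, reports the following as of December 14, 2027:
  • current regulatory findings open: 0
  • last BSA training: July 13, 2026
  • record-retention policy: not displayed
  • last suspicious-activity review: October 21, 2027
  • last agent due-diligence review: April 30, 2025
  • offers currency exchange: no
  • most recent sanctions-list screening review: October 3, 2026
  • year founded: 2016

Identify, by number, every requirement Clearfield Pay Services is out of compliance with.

1. condition 'offers currency exchange' does not hold → requirement n/a → met
2. suspicious-activity review 54 days ago vs limit 60 → met
3. record-retention policy absent → not met
4. sanctions-list screening review 437 days ago vs limit 365 → not met
5. regulatory findings open 0 ≤ 0 → met
6. agent due-diligence review 958 days ago vs limit 730 → not met
7. BSA training 519 days ago vs limit 540 → met
Not met: 3, 4, 6

3, 4, 6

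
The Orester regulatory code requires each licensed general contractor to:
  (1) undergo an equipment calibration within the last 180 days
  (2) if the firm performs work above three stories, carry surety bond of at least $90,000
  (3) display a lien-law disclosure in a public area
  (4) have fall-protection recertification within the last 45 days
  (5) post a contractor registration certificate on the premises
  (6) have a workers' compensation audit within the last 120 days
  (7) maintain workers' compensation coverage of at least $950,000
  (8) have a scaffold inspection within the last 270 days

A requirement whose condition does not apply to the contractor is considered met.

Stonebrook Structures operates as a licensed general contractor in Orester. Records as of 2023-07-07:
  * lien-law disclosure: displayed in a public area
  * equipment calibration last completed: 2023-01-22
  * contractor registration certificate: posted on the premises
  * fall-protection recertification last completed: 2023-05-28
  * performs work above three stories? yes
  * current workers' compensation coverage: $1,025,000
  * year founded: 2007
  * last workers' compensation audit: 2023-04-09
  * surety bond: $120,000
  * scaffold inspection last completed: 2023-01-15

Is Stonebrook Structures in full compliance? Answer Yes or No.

Yes

1. equipment calibration 166 days ago vs limit 180 → met
2. condition 'performs work above three stories' holds; surety bond $120,000 ≥ $90,000 → met
3. lien-law disclosure present → met
4. fall-protection recertification 40 days ago vs limit 45 → met
5. contractor registration certificate present → met
6. workers' compensation audit 89 days ago vs limit 120 → met
7. workers' compensation coverage $1,025,000 ≥ $950,000 → met
8. scaffold inspection 173 days ago vs limit 270 → met
All met.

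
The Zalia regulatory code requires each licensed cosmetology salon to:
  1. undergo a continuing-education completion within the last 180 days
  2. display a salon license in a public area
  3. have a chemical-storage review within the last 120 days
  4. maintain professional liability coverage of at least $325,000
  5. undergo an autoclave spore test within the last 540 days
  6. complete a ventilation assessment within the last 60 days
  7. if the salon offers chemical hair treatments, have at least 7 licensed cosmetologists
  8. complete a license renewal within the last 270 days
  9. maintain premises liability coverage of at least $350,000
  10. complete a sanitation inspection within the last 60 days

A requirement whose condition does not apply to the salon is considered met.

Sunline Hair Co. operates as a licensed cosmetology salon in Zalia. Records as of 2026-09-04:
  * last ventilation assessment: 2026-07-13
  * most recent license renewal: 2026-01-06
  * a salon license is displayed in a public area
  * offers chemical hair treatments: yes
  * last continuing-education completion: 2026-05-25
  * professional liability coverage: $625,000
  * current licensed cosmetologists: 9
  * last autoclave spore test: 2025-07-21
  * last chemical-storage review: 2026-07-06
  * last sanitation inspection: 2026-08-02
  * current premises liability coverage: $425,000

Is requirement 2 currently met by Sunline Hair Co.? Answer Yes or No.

2. salon license present → met

Yes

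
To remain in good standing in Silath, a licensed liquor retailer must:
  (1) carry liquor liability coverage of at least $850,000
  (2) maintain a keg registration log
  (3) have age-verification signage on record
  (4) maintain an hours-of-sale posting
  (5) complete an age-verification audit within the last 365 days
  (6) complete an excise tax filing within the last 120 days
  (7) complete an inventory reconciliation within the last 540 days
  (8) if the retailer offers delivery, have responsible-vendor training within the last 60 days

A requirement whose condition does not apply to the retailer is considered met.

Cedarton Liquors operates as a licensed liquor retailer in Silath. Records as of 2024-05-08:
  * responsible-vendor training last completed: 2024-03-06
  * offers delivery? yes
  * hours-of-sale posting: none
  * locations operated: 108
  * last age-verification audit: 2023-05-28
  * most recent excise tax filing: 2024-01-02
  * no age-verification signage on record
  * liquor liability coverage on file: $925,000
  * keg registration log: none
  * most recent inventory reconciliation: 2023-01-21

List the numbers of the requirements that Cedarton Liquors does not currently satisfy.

2, 3, 4, 6, 8

1. liquor liability coverage $925,000 ≥ $850,000 → met
2. keg registration log absent → not met
3. age-verification signage absent → not met
4. hours-of-sale posting absent → not met
5. age-verification audit 346 days ago vs limit 365 → met
6. excise tax filing 127 days ago vs limit 120 → not met
7. inventory reconciliation 473 days ago vs limit 540 → met
8. condition 'offers delivery' holds; responsible-vendor training 63 days ago vs limit 60 → not met
Not met: 2, 3, 4, 6, 8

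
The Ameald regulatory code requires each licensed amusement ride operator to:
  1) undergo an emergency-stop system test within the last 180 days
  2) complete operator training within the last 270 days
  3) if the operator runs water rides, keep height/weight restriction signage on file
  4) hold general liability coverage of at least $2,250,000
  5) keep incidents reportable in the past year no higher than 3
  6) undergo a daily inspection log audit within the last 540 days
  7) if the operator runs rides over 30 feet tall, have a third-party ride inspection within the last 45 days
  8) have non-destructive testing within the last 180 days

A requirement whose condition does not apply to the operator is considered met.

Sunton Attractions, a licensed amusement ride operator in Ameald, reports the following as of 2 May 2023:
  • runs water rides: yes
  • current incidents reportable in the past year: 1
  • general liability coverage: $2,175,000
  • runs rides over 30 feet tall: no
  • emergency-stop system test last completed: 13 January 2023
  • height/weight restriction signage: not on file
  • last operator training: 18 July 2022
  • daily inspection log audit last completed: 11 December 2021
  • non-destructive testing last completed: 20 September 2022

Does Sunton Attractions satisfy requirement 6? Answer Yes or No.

6. daily inspection log audit 507 days ago vs limit 540 → met

Yes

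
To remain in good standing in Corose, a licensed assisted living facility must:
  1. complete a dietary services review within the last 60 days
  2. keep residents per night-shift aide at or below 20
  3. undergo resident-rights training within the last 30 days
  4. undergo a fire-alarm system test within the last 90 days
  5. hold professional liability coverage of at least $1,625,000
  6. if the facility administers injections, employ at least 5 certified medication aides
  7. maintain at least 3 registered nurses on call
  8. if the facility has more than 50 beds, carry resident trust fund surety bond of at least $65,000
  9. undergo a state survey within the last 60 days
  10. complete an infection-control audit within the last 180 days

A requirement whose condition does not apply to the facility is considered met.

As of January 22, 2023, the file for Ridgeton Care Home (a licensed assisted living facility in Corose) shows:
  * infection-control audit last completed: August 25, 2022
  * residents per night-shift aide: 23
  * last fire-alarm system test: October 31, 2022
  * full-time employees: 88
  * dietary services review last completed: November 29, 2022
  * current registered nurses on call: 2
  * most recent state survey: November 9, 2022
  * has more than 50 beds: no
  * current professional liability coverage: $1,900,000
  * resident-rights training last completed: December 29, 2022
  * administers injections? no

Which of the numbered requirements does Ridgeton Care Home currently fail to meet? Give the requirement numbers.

2, 7, 9

1. dietary services review 54 days ago vs limit 60 → met
2. residents per night-shift aide 23 > 20 → not met
3. resident-rights training 24 days ago vs limit 30 → met
4. fire-alarm system test 83 days ago vs limit 90 → met
5. professional liability coverage $1,900,000 ≥ $1,625,000 → met
6. condition 'administers injections' does not hold → requirement n/a → met
7. registered nurses on call 2 < 3 → not met
8. condition 'has more than 50 beds' does not hold → requirement n/a → met
9. state survey 74 days ago vs limit 60 → not met
10. infection-control audit 150 days ago vs limit 180 → met
Not met: 2, 7, 9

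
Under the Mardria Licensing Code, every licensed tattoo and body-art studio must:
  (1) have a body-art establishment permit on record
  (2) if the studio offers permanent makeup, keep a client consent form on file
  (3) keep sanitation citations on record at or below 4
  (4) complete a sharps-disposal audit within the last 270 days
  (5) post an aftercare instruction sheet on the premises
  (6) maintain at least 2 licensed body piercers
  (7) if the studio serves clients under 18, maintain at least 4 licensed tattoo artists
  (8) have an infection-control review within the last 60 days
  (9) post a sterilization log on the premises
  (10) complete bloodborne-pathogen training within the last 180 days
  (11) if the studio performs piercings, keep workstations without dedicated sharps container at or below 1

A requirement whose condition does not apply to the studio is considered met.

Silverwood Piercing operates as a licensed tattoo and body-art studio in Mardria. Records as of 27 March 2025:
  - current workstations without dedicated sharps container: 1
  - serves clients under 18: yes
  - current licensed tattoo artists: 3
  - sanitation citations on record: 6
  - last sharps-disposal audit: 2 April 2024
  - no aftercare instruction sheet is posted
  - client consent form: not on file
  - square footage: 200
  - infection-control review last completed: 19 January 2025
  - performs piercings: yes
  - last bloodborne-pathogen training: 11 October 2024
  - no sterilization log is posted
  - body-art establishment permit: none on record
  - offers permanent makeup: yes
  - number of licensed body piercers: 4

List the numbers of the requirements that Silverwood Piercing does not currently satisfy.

1. body-art establishment permit absent → not met
2. condition 'offers permanent makeup' holds; client consent form absent → not met
3. sanitation citations on record 6 > 4 → not met
4. sharps-disposal audit 359 days ago vs limit 270 → not met
5. aftercare instruction sheet absent → not met
6. licensed body piercers 4 ≥ 2 → met
7. condition 'serves clients under 18' holds; licensed tattoo artists 3 < 4 → not met
8. infection-control review 67 days ago vs limit 60 → not met
9. sterilization log absent → not met
10. bloodborne-pathogen training 167 days ago vs limit 180 → met
11. condition 'performs piercings' holds; workstations without dedicated sharps container 1 ≤ 1 → met
Not met: 1, 2, 3, 4, 5, 7, 8, 9

1, 2, 3, 4, 5, 7, 8, 9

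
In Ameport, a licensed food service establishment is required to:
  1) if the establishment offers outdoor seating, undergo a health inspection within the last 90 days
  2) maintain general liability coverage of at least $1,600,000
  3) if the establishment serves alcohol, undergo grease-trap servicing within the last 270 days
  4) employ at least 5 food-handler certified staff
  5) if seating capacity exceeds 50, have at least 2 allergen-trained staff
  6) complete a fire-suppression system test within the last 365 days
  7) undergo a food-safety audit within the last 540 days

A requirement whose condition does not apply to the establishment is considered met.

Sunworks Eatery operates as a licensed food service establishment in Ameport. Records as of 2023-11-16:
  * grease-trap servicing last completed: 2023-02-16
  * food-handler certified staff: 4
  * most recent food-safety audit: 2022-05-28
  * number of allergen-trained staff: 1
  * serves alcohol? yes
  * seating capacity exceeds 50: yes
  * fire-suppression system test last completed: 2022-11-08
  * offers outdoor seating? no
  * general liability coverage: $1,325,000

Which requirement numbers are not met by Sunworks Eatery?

1. condition 'offers outdoor seating' does not hold → requirement n/a → met
2. general liability coverage $1,325,000 < $1,600,000 → not met
3. condition 'serves alcohol' holds; grease-trap servicing 273 days ago vs limit 270 → not met
4. food-handler certified staff 4 < 5 → not met
5. condition 'seating capacity exceeds 50' holds; allergen-trained staff 1 < 2 → not met
6. fire-suppression system test 373 days ago vs limit 365 → not met
7. food-safety audit 537 days ago vs limit 540 → met
Not met: 2, 3, 4, 5, 6

2, 3, 4, 5, 6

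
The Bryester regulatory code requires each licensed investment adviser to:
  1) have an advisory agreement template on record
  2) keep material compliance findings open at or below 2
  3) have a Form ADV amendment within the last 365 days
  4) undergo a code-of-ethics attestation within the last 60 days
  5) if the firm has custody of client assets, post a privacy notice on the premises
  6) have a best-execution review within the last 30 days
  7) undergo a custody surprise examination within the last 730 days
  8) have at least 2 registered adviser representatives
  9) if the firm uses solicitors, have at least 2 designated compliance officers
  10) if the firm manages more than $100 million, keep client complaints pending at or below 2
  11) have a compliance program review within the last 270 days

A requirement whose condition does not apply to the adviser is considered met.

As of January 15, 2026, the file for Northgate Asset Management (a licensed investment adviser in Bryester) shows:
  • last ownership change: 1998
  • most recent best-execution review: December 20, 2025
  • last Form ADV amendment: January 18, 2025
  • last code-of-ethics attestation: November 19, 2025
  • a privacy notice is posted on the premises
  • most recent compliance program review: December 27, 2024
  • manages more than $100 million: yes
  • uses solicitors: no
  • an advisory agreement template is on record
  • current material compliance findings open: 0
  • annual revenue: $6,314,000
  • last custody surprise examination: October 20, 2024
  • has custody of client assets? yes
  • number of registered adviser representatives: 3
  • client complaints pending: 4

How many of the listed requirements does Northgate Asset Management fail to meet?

2

1. advisory agreement template present → met
2. material compliance findings open 0 ≤ 2 → met
3. Form ADV amendment 362 days ago vs limit 365 → met
4. code-of-ethics attestation 57 days ago vs limit 60 → met
5. condition 'has custody of client assets' holds; privacy notice present → met
6. best-execution review 26 days ago vs limit 30 → met
7. custody surprise examination 452 days ago vs limit 730 → met
8. registered adviser representatives 3 ≥ 2 → met
9. condition 'uses solicitors' does not hold → requirement n/a → met
10. condition 'manages more than $100 million' holds; client complaints pending 4 > 2 → not met
11. compliance program review 384 days ago vs limit 270 → not met
Not met: 2 of 11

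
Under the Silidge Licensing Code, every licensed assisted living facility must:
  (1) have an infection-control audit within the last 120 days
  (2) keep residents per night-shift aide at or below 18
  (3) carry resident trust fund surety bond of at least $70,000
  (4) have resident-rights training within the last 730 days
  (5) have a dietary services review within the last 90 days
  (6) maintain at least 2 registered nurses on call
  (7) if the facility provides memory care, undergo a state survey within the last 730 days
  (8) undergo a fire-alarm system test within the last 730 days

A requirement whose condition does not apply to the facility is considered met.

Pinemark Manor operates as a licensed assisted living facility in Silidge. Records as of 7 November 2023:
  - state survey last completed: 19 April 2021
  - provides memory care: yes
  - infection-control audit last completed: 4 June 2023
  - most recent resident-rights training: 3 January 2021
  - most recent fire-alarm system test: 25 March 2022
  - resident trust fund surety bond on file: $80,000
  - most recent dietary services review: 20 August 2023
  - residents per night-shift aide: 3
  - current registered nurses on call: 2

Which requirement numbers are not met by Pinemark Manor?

1. infection-control audit 156 days ago vs limit 120 → not met
2. residents per night-shift aide 3 ≤ 18 → met
3. resident trust fund surety bond $80,000 ≥ $70,000 → met
4. resident-rights training 1038 days ago vs limit 730 → not met
5. dietary services review 79 days ago vs limit 90 → met
6. registered nurses on call 2 ≥ 2 → met
7. condition 'provides memory care' holds; state survey 932 days ago vs limit 730 → not met
8. fire-alarm system test 592 days ago vs limit 730 → met
Not met: 1, 4, 7

1, 4, 7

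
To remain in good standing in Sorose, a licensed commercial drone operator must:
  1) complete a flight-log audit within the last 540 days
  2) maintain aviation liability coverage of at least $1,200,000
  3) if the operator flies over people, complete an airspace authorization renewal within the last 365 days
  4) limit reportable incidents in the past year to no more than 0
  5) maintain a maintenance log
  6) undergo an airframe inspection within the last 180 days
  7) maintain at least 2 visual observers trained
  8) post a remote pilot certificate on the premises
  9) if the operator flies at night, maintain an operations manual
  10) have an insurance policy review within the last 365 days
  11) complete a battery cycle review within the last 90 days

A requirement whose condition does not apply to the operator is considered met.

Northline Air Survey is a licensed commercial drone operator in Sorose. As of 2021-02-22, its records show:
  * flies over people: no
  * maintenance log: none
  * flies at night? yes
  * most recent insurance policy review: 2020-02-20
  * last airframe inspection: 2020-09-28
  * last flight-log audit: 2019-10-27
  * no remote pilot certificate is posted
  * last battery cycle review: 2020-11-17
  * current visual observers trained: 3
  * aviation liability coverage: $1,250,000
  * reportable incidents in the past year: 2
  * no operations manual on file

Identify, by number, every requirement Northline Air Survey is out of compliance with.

4, 5, 8, 9, 10, 11

1. flight-log audit 484 days ago vs limit 540 → met
2. aviation liability coverage $1,250,000 ≥ $1,200,000 → met
3. condition 'flies over people' does not hold → requirement n/a → met
4. reportable incidents in the past year 2 > 0 → not met
5. maintenance log absent → not met
6. airframe inspection 147 days ago vs limit 180 → met
7. visual observers trained 3 ≥ 2 → met
8. remote pilot certificate absent → not met
9. condition 'flies at night' holds; operations manual absent → not met
10. insurance policy review 368 days ago vs limit 365 → not met
11. battery cycle review 97 days ago vs limit 90 → not met
Not met: 4, 5, 8, 9, 10, 11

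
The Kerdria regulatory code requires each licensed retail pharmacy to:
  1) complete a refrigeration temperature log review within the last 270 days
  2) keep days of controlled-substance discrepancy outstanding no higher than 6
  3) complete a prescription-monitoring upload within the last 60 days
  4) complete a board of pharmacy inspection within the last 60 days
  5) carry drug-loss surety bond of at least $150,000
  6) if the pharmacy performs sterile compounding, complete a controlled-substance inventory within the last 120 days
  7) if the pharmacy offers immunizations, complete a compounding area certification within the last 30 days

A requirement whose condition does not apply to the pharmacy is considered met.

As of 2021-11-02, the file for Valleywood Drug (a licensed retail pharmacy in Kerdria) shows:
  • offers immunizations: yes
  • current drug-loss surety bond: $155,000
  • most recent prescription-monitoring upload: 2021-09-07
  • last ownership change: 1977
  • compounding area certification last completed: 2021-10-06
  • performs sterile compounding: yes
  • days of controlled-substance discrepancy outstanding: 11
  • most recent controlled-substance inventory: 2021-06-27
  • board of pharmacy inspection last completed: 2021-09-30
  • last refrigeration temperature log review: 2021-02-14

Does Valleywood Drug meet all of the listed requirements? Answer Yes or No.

No

1. refrigeration temperature log review 261 days ago vs limit 270 → met
2. days of controlled-substance discrepancy outstanding 11 > 6 → not met
3. prescription-monitoring upload 56 days ago vs limit 60 → met
4. board of pharmacy inspection 33 days ago vs limit 60 → met
5. drug-loss surety bond $155,000 ≥ $150,000 → met
6. condition 'performs sterile compounding' holds; controlled-substance inventory 128 days ago vs limit 120 → not met
7. condition 'offers immunizations' holds; compounding area certification 27 days ago vs limit 30 → met
Not met: 2, 6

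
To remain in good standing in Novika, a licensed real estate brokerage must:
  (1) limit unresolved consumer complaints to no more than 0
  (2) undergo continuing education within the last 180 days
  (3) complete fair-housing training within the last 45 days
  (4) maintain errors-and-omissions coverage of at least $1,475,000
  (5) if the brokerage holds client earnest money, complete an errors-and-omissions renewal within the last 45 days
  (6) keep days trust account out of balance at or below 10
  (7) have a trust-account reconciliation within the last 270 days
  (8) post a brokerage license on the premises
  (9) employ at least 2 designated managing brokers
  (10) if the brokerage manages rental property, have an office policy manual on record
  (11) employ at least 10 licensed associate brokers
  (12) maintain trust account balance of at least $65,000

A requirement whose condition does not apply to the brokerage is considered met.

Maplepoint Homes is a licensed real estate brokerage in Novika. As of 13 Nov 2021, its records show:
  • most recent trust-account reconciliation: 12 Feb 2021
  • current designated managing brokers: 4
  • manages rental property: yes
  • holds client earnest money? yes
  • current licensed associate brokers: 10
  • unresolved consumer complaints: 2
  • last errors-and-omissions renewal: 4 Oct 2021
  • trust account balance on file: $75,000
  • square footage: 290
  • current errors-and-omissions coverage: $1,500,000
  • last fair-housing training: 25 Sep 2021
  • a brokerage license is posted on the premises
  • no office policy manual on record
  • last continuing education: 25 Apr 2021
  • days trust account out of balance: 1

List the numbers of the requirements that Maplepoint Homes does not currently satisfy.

1. unresolved consumer complaints 2 > 0 → not met
2. continuing education 202 days ago vs limit 180 → not met
3. fair-housing training 49 days ago vs limit 45 → not met
4. errors-and-omissions coverage $1,500,000 ≥ $1,475,000 → met
5. condition 'holds client earnest money' holds; errors-and-omissions renewal 40 days ago vs limit 45 → met
6. days trust account out of balance 1 ≤ 10 → met
7. trust-account reconciliation 274 days ago vs limit 270 → not met
8. brokerage license present → met
9. designated managing brokers 4 ≥ 2 → met
10. condition 'manages rental property' holds; office policy manual absent → not met
11. licensed associate brokers 10 ≥ 10 → met
12. trust account balance $75,000 ≥ $65,000 → met
Not met: 1, 2, 3, 7, 10

1, 2, 3, 7, 10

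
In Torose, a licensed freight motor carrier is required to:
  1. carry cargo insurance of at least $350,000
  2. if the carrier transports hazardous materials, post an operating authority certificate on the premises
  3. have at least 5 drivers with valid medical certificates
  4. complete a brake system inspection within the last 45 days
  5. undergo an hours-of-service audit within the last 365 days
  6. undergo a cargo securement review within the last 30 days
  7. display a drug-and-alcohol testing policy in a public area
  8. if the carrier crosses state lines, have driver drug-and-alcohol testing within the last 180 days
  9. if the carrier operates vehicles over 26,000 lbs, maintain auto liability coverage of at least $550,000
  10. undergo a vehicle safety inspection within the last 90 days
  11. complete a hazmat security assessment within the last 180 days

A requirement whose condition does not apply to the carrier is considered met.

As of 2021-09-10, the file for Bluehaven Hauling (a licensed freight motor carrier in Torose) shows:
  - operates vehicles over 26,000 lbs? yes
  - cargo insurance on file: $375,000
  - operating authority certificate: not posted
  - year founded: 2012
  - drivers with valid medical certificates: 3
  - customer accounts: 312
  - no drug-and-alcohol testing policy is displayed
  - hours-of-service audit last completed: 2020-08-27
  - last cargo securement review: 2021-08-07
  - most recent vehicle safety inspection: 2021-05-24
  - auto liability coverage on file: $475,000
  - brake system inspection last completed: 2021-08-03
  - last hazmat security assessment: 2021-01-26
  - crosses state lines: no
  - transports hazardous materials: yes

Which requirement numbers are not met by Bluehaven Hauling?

1. cargo insurance $375,000 ≥ $350,000 → met
2. condition 'transports hazardous materials' holds; operating authority certificate absent → not met
3. drivers with valid medical certificates 3 < 5 → not met
4. brake system inspection 38 days ago vs limit 45 → met
5. hours-of-service audit 379 days ago vs limit 365 → not met
6. cargo securement review 34 days ago vs limit 30 → not met
7. drug-and-alcohol testing policy absent → not met
8. condition 'crosses state lines' does not hold → requirement n/a → met
9. condition 'operates vehicles over 26,000 lbs' holds; auto liability coverage $475,000 < $550,000 → not met
10. vehicle safety inspection 109 days ago vs limit 90 → not met
11. hazmat security assessment 227 days ago vs limit 180 → not met
Not met: 2, 3, 5, 6, 7, 9, 10, 11

2, 3, 5, 6, 7, 9, 10, 11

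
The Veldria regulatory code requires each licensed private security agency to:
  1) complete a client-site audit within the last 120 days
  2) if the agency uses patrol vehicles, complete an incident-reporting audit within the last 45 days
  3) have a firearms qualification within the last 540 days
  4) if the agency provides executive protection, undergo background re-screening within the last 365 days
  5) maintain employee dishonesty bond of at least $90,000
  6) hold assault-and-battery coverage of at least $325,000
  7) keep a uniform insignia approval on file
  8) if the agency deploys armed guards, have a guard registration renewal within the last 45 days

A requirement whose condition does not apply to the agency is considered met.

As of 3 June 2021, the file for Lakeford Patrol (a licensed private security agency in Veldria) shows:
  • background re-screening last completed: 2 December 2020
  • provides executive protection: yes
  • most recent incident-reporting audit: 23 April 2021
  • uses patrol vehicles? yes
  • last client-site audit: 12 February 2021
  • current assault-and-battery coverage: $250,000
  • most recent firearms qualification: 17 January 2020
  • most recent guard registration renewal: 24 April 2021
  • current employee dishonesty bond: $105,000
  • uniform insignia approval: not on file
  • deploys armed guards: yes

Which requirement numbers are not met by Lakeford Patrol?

6, 7

1. client-site audit 111 days ago vs limit 120 → met
2. condition 'uses patrol vehicles' holds; incident-reporting audit 41 days ago vs limit 45 → met
3. firearms qualification 503 days ago vs limit 540 → met
4. condition 'provides executive protection' holds; background re-screening 183 days ago vs limit 365 → met
5. employee dishonesty bond $105,000 ≥ $90,000 → met
6. assault-and-battery coverage $250,000 < $325,000 → not met
7. uniform insignia approval absent → not met
8. condition 'deploys armed guards' holds; guard registration renewal 40 days ago vs limit 45 → met
Not met: 6, 7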